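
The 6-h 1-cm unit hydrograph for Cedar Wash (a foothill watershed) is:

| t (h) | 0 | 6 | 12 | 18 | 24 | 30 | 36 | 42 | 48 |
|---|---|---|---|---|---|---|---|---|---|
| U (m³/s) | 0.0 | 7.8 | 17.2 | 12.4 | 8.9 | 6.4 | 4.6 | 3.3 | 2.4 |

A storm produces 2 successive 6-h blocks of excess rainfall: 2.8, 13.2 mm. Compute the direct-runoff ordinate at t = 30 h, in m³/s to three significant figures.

Q ≈ 13.5 m³/s

By discrete convolution, Q_j = Σ (P_i / 10 mm) · U_{j−i}.
At t = 30 h (j=5): Q = (2.8/10)·6.4 + (13.2/10)·8.9 = 13.5 m³/s.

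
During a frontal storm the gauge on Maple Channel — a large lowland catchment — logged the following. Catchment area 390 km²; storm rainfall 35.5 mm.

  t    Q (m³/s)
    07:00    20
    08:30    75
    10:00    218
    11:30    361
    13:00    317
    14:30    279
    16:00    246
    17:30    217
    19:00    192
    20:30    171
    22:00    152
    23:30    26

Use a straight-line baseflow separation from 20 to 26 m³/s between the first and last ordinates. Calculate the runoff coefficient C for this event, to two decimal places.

C ≈ 0.78

ΣQ_DR = 1998 m³/s; V = ΣQ_DR·Δt = 1.079 × 10^7 m³.
Runoff depth d = V / A = 27.66 mm.
C = d / P = 27.66 / 35.5 = 0.78.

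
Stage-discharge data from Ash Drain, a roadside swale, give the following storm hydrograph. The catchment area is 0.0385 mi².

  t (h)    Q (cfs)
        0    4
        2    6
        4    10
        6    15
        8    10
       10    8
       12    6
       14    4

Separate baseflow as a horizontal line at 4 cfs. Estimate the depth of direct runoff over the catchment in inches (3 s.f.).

Direct runoff: 0.0, 2.0, 6.0, 11.0, 6.0, 4.0, 2.0, 0.0 cfs; ΣQ_DR = 31.00 cfs.
V = ΣQ_DR · Δt = 31.00 × 7200 s = 2.232 × 10^5 ft³.
Over A = 0.0385 mi², depth = V / A = 2.50 in.

d ≈ 2.50 in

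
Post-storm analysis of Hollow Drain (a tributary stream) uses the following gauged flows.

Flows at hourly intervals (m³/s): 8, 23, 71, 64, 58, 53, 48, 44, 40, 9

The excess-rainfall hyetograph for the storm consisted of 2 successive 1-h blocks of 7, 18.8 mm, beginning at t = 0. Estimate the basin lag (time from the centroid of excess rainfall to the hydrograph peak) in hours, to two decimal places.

Centroid of excess rainfall: t_c = Σ P_i·t̄_i / ΣP_i = 1.2287 h (block centres at 0.5, 1.5 h).
Hydrograph peak occurs at t = 2 h, so basin lag t_L = 2 − 1.2287 = 0.77 h.

t_L ≈ 0.77 h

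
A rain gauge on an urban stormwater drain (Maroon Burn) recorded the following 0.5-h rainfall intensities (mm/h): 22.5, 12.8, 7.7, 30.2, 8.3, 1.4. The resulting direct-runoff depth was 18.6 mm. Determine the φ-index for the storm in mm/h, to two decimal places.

Only the 3 blocks with intensity above φ contribute runoff: 22.5, 12.8, 30.2 mm/h.
Σ(I−φ)·Δt = d  ⇒  (22.5+12.8+30.2 − 3φ)·0.5 = 18.6
φ = (65.50 − 18.6/0.5) / 3 = 9.43 mm/h.

φ ≈ 9.43 mm/h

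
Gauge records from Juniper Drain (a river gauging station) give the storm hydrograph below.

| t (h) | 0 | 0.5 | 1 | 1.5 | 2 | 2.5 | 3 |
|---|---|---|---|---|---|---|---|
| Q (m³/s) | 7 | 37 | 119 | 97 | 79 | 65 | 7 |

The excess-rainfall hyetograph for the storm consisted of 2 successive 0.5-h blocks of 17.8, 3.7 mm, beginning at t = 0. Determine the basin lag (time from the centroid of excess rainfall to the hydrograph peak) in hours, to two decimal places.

Centroid of excess rainfall: t_c = Σ P_i·t̄_i / ΣP_i = 0.3360 h (block centres at 0.25, 0.75 h).
Hydrograph peak occurs at t = 1 h, so basin lag t_L = 1 − 0.3360 = 0.66 h.

t_L ≈ 0.66 h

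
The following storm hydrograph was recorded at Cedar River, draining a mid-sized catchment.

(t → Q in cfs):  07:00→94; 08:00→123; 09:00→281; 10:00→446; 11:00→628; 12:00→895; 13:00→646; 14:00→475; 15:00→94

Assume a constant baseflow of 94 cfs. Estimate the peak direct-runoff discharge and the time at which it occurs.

Q_p = 801.0 cfs at t = 12:00

Subtracting baseflow gives direct-runoff ordinates: 0.0, 29.0, 187.0, 352.0, 534.0, 801.0, 552.0, 381.0, 0.0 cfs.
The maximum is 801.0 cfs, occurring at the reading for t = 12:00.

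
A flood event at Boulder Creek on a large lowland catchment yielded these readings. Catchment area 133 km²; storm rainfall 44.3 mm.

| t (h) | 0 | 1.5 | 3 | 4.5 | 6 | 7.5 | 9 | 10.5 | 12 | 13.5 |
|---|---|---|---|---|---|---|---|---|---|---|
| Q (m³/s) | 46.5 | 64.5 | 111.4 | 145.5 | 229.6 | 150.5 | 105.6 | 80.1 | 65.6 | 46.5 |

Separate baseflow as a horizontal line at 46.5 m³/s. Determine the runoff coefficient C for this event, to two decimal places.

ΣQ_DR = 580.8 m³/s; V = ΣQ_DR·Δt = 3.136 × 10^6 m³.
Runoff depth d = V / A = 23.58 mm.
C = d / P = 23.58 / 44.3 = 0.53.

C ≈ 0.53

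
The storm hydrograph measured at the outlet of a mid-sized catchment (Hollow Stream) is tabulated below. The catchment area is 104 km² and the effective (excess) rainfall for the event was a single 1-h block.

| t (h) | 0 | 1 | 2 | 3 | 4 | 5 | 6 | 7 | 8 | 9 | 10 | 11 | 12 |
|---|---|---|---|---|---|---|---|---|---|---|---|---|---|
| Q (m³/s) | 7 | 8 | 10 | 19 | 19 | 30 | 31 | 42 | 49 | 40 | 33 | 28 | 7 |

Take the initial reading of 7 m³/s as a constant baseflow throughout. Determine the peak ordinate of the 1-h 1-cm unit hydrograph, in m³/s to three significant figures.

U_p ≈ 52.3 m³/s

Direct runoff: 0.0, 1.0, 3.0, 12.0, 12.0, 23.0, 24.0, 35.0, 42.0, 33.0, 26.0, 21.0, 0.0 m³/s; ΣQ_DR = 232.0 m³/s, peak = 42.0 m³/s.
Runoff depth d = ΣQ_DR·Δt / A = 232.0 × 3600 / (104 km²) = 8.031 mm.
The 1-cm UH is the DRH scaled by (10 mm)/d, so U_p = 42.0 × 10/8.031 = 52.3 m³/s.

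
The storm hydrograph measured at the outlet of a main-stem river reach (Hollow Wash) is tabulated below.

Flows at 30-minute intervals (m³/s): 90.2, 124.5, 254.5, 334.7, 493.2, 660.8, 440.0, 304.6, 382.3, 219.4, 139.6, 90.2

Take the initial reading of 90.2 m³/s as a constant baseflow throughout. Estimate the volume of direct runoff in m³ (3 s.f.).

Direct-runoff ordinates (Q − Q_b): 0.0, 34.3, 164.3, 244.5, 403.0, 570.6, 349.8, 214.4, 292.1, 129.2, 49.4, 0.0 m³/s.
ΣQ_DR = 2452 m³/s.
With Δt = 0.5 h = 1800 s, V = ΣQ_DR · Δt = 2452 × 1800 = 4.41 × 10^6 m³.

V ≈ 4.41 × 10^6 m³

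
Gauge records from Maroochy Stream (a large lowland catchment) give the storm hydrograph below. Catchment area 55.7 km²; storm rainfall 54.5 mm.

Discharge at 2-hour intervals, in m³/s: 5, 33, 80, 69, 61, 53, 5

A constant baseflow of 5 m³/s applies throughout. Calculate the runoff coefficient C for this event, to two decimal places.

C ≈ 0.64

ΣQ_DR = 271.0 m³/s; V = ΣQ_DR·Δt = 1.951 × 10^6 m³.
Runoff depth d = V / A = 35.03 mm.
C = d / P = 35.03 / 54.5 = 0.64.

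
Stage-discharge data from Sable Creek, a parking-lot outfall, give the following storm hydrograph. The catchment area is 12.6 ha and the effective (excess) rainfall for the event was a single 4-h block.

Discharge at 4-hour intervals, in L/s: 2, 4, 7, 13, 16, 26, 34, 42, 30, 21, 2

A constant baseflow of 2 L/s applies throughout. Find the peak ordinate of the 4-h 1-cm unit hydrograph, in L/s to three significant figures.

Direct runoff: 0.0, 2.0, 5.0, 11.0, 14.0, 24.0, 32.0, 40.0, 28.0, 19.0, 0.0 L/s; ΣQ_DR = 175.0 L/s, peak = 40.0 L/s.
Runoff depth d = ΣQ_DR·Δt / A = 175.0 × 14400 / (12.6 ha) = 20.00 mm.
The 1-cm UH is the DRH scaled by (10 mm)/d, so U_p = 40.0 × 10/20.00 = 20.0 L/s.

U_p ≈ 20.0 L/s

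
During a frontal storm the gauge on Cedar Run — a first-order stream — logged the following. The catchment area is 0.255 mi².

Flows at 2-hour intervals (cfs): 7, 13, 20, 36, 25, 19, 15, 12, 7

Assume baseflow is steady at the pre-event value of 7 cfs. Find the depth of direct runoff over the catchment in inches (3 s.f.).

d ≈ 1.11 in

Direct runoff: 0.0, 6.0, 13.0, 29.0, 18.0, 12.0, 8.0, 5.0, 0.0 cfs; ΣQ_DR = 91.00 cfs.
V = ΣQ_DR · Δt = 91.00 × 7200 s = 6.552 × 10^5 ft³.
Over A = 0.255 mi², depth = V / A = 1.11 in.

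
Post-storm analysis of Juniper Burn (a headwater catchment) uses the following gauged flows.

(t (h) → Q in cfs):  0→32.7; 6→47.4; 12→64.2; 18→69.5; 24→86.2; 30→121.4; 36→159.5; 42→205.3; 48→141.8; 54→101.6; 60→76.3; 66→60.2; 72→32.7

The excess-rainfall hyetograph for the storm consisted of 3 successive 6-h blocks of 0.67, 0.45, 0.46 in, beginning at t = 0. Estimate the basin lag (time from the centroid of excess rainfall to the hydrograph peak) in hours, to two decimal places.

Centroid of excess rainfall: t_c = Σ P_i·t̄_i / ΣP_i = 8.2025 h (block centres at 3, 9, 15 h).
Hydrograph peak occurs at t = 42 h, so basin lag t_L = 42 − 8.2025 = 33.80 h.

t_L ≈ 33.80 h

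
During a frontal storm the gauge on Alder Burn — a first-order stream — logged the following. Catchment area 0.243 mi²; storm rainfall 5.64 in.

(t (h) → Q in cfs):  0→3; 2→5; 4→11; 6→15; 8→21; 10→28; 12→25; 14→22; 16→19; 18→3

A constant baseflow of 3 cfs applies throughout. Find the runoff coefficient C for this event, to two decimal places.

ΣQ_DR = 122.0 cfs; V = ΣQ_DR·Δt = 8.784 × 10^5 ft³.
Runoff depth d = V / A = 1.556 in.
C = d / P = 1.556 / 5.64 = 0.28.

C ≈ 0.28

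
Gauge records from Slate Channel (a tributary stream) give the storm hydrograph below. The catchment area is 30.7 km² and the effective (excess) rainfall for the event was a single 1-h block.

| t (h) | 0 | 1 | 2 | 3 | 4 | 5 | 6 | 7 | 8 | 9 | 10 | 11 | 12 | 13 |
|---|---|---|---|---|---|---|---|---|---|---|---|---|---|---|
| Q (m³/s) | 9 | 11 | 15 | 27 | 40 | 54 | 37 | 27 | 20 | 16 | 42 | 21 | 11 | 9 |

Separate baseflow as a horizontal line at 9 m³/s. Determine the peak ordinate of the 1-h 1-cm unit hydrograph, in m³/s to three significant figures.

Direct runoff: 0.0, 2.0, 6.0, 18.0, 31.0, 45.0, 28.0, 18.0, 11.0, 7.0, 33.0, 12.0, 2.0, 0.0 m³/s; ΣQ_DR = 213.0 m³/s, peak = 45.0 m³/s.
Runoff depth d = ΣQ_DR·Δt / A = 213.0 × 3600 / (30.7 km²) = 24.98 mm.
The 1-cm UH is the DRH scaled by (10 mm)/d, so U_p = 45.0 × 10/24.98 = 18.0 m³/s.

U_p ≈ 18.0 m³/s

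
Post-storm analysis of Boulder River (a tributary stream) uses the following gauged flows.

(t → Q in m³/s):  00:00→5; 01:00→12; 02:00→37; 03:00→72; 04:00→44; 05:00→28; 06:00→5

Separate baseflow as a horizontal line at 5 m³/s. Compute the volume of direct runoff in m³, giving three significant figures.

Direct-runoff ordinates (Q − Q_b): 0.0, 7.0, 32.0, 67.0, 39.0, 23.0, 0.0 m³/s.
ΣQ_DR = 168.0 m³/s.
With Δt = 1 h = 3600 s, V = ΣQ_DR · Δt = 168.0 × 3600 = 6.05 × 10^5 m³.

V ≈ 6.05 × 10^5 m³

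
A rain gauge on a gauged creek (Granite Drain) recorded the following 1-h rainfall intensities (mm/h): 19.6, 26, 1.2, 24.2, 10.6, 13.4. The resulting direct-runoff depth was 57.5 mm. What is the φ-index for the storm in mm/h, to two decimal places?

Only the 5 blocks with intensity above φ contribute runoff: 19.6, 26, 24.2, 10.6, 13.4 mm/h.
Σ(I−φ)·Δt = d  ⇒  (19.6+26+24.2+10.6+13.4 − 5φ)·1 = 57.5
φ = (93.80 − 57.5/1) / 5 = 7.26 mm/h.

φ ≈ 7.26 mm/h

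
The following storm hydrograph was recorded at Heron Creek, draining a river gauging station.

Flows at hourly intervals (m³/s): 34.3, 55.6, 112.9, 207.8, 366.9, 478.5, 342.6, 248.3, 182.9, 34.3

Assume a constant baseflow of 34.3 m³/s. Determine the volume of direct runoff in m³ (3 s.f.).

V ≈ 6.20 × 10^6 m³

Direct-runoff ordinates (Q − Q_b): 0.0, 21.3, 78.6, 173.5, 332.6, 444.2, 308.3, 214.0, 148.6, 0.0 m³/s.
ΣQ_DR = 1721 m³/s.
With Δt = 1 h = 3600 s, V = ΣQ_DR · Δt = 1721 × 3600 = 6.20 × 10^6 m³.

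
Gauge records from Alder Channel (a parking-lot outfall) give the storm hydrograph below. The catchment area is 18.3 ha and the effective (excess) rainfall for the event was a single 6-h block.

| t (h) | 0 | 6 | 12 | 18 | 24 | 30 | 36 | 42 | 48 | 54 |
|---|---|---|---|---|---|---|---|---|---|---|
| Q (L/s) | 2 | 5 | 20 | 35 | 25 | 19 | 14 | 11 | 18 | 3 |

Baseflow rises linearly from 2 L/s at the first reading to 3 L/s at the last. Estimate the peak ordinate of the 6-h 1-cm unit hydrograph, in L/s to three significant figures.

Direct runoff: 0.00, 2.89, 17.78, 32.67, 22.56, 16.44, 11.33, 8.22, 15.11, 0.00 L/s; ΣQ_DR = 127.0 L/s, peak = 32.67 L/s.
Runoff depth d = ΣQ_DR·Δt / A = 127.0 × 21600 / (18.3 ha) = 14.99 mm.
The 1-cm UH is the DRH scaled by (10 mm)/d, so U_p = 32.67 × 10/14.99 = 21.8 L/s.

U_p ≈ 21.8 L/s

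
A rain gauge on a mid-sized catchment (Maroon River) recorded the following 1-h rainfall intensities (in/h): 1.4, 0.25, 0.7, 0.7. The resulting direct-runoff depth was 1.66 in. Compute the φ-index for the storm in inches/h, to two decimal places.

φ ≈ 0.38 in/h

Only the 3 blocks with intensity above φ contribute runoff: 1.4, 0.7, 0.7 in/h.
Σ(I−φ)·Δt = d  ⇒  (1.4+0.7+0.7 − 3φ)·1 = 1.66
φ = (2.800 − 1.66/1) / 3 = 0.38 in/h.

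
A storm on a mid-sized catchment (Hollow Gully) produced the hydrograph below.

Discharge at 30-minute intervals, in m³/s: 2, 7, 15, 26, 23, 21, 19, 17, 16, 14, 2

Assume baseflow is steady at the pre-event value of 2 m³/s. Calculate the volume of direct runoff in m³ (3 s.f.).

Direct-runoff ordinates (Q − Q_b): 0.0, 5.0, 13.0, 24.0, 21.0, 19.0, 17.0, 15.0, 14.0, 12.0, 0.0 m³/s.
ΣQ_DR = 140.0 m³/s.
With Δt = 0.5 h = 1800 s, V = ΣQ_DR · Δt = 140.0 × 1800 = 2.52 × 10^5 m³.

V ≈ 2.52 × 10^5 m³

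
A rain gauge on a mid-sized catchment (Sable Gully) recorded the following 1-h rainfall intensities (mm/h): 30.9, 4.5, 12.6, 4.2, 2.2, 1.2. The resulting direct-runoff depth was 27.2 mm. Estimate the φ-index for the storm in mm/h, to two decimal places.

φ ≈ 8.15 mm/h

Only the 2 blocks with intensity above φ contribute runoff: 30.9, 12.6 mm/h.
Σ(I−φ)·Δt = d  ⇒  (30.9+12.6 − 2φ)·1 = 27.2
φ = (43.50 − 27.2/1) / 2 = 8.15 mm/h.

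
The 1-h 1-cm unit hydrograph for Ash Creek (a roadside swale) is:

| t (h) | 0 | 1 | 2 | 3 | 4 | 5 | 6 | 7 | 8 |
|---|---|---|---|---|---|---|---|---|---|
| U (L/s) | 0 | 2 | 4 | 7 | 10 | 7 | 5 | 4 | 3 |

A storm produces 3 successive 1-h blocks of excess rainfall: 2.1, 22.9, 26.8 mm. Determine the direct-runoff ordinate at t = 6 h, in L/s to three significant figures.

By discrete convolution, Q_j = Σ (P_i / 10 mm) · U_{j−i}.
At t = 6 h (j=6): Q = (2.1/10)·5 + (22.9/10)·7 + (26.8/10)·10 = 43.9 L/s.

Q ≈ 43.9 L/s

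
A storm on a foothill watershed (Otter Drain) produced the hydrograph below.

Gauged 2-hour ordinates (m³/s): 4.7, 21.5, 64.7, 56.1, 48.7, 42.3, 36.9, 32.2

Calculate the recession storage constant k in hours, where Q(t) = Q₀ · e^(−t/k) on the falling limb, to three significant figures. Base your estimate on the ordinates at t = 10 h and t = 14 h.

k ≈ 14.7 h

On the falling limb, Q drops from 42.3 to 32.2 m³/s between t = 10 h and t = 14 h (Δt = 4 h).
k = −Δt / ln(Q₂/Q₁) = −4 / ln(32.2/42.3) = 14.7 h.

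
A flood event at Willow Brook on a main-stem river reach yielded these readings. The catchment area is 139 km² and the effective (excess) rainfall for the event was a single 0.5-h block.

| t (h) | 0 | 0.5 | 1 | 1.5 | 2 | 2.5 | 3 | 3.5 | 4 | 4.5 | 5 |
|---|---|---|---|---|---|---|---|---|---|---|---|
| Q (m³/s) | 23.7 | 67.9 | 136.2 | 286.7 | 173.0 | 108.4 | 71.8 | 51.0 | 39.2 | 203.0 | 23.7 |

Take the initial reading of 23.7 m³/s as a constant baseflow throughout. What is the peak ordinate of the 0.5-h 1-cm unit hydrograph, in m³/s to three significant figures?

U_p ≈ 220 m³/s

Direct runoff: 0.0, 44.2, 112.5, 263.0, 149.3, 84.7, 48.1, 27.3, 15.5, 179.3, 0.0 m³/s; ΣQ_DR = 923.9 m³/s, peak = 263.0 m³/s.
Runoff depth d = ΣQ_DR·Δt / A = 923.9 × 1800 / (139 km²) = 11.96 mm.
The 1-cm UH is the DRH scaled by (10 mm)/d, so U_p = 263.0 × 10/11.96 = 220 m³/s.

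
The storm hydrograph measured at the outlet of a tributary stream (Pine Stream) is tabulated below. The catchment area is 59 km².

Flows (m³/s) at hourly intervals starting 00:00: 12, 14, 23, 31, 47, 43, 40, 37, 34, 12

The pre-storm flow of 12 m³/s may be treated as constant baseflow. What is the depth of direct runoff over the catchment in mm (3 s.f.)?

Direct runoff: 0.0, 2.0, 11.0, 19.0, 35.0, 31.0, 28.0, 25.0, 22.0, 0.0 m³/s; ΣQ_DR = 173.0 m³/s.
V = ΣQ_DR · Δt = 173.0 × 3600 s = 6.228 × 10^5 m³.
Over A = 59 km², depth = V / A = 10.6 mm.

d ≈ 10.6 mm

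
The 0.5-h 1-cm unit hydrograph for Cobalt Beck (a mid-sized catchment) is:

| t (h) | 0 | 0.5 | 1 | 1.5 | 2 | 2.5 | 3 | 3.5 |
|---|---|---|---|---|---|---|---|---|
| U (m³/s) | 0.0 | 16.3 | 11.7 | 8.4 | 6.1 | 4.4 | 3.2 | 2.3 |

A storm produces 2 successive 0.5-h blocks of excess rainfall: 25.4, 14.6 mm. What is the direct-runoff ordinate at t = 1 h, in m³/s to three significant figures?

By discrete convolution, Q_j = Σ (P_i / 10 mm) · U_{j−i}.
At t = 1 h (j=2): Q = (25.4/10)·11.7 + (14.6/10)·16.3 = 53.5 m³/s.

Q ≈ 53.5 m³/s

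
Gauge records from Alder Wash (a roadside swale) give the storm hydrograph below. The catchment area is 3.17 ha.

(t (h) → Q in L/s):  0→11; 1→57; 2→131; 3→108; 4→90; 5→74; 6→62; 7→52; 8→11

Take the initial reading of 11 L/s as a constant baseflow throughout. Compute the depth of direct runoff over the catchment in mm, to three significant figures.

Direct runoff: 0.0, 46.0, 120.0, 97.0, 79.0, 63.0, 51.0, 41.0, 0.0 L/s; ΣQ_DR = 497.0 L/s.
V = ΣQ_DR · Δt = 497.0 × 3600 s = 1.789 × 10^6 L.
Over A = 3.17 ha, depth = V / A = 56.4 mm.

d ≈ 56.4 mm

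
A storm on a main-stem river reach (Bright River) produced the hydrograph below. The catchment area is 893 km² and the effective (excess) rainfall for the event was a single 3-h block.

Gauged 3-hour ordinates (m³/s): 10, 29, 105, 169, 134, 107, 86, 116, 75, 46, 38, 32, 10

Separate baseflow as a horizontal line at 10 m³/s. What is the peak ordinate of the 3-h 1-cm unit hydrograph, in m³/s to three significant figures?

U_p ≈ 159 m³/s

Direct runoff: 0.0, 19.0, 95.0, 159.0, 124.0, 97.0, 76.0, 106.0, 65.0, 36.0, 28.0, 22.0, 0.0 m³/s; ΣQ_DR = 827.0 m³/s, peak = 159.0 m³/s.
Runoff depth d = ΣQ_DR·Δt / A = 827.0 × 10800 / (893 km²) = 10.00 mm.
The 1-cm UH is the DRH scaled by (10 mm)/d, so U_p = 159.0 × 10/10.00 = 159 m³/s.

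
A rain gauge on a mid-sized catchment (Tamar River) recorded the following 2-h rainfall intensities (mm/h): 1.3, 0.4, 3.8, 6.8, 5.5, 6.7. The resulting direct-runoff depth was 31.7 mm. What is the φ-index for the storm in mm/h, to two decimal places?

φ ≈ 1.74 mm/h

Only the 4 blocks with intensity above φ contribute runoff: 3.8, 6.8, 5.5, 6.7 mm/h.
Σ(I−φ)·Δt = d  ⇒  (3.8+6.8+5.5+6.7 − 4φ)·2 = 31.7
φ = (22.80 − 31.7/2) / 4 = 1.74 mm/h.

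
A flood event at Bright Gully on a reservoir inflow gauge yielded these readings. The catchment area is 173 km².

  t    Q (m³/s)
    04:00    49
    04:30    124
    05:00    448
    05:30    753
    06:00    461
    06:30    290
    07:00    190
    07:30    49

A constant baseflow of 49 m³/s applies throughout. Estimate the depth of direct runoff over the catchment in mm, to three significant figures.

d ≈ 20.5 mm

Direct runoff: 0.0, 75.0, 399.0, 704.0, 412.0, 241.0, 141.0, 0.0 m³/s; ΣQ_DR = 1972 m³/s.
V = ΣQ_DR · Δt = 1972 × 1800 s = 3.550 × 10^6 m³.
Over A = 173 km², depth = V / A = 20.5 mm.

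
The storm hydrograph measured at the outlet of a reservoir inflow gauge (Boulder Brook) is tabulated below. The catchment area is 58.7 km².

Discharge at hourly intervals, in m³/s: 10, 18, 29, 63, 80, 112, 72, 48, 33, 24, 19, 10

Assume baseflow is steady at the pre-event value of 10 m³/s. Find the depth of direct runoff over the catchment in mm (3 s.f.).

d ≈ 24.4 mm

Direct runoff: 0.0, 8.0, 19.0, 53.0, 70.0, 102.0, 62.0, 38.0, 23.0, 14.0, 9.0, 0.0 m³/s; ΣQ_DR = 398.0 m³/s.
V = ΣQ_DR · Δt = 398.0 × 3600 s = 1.433 × 10^6 m³.
Over A = 58.7 km², depth = V / A = 24.4 mm.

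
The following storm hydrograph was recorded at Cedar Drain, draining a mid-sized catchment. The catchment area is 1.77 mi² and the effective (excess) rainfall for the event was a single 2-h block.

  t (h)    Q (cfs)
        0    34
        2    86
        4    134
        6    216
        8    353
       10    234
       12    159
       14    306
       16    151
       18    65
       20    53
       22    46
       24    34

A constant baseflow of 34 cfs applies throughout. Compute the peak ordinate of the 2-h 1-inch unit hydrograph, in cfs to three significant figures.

Direct runoff: 0.0, 52.0, 100.0, 182.0, 319.0, 200.0, 125.0, 272.0, 117.0, 31.0, 19.0, 12.0, 0.0 cfs; ΣQ_DR = 1429 cfs, peak = 319.0 cfs.
Runoff depth d = ΣQ_DR·Δt / A = 1429 × 7200 / (1.77 mi²) = 2.502 in.
The 1-inch UH is the DRH scaled by (1 in)/d, so U_p = 319.0 × 1/2.502 = 127 cfs.

U_p ≈ 127 cfs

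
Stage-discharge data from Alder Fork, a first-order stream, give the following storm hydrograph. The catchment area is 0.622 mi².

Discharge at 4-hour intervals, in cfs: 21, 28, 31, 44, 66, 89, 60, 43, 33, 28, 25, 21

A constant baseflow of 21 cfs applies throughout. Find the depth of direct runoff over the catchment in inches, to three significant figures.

d ≈ 2.36 in

Direct runoff: 0.0, 7.0, 10.0, 23.0, 45.0, 68.0, 39.0, 22.0, 12.0, 7.0, 4.0, 0.0 cfs; ΣQ_DR = 237.0 cfs.
V = ΣQ_DR · Δt = 237.0 × 14400 s = 3.413 × 10^6 ft³.
Over A = 0.622 mi², depth = V / A = 2.36 in.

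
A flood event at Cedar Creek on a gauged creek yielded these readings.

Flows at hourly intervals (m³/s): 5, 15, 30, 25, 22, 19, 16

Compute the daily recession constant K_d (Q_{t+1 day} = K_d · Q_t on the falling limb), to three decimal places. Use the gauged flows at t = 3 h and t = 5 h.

Between t = 3 h and t = 5 h the flow falls from 25 to 19 m³/s over 2×1 h = 2 h.
Per-interval ratio K = (19/25)^(1/2) = 0.8718; K_d = K^(24/1) = 0.037.

K_d ≈ 0.037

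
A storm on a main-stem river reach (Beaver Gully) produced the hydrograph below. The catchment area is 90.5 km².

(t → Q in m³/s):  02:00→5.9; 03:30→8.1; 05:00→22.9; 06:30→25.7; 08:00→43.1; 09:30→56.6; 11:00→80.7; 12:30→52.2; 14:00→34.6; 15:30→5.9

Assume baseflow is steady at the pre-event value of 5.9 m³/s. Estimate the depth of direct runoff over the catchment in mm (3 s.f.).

d ≈ 16.5 mm

Direct runoff: 0.0, 2.2, 17.0, 19.8, 37.2, 50.7, 74.8, 46.3, 28.7, 0.0 m³/s; ΣQ_DR = 276.7 m³/s.
V = ΣQ_DR · Δt = 276.7 × 5400 s = 1.494 × 10^6 m³.
Over A = 90.5 km², depth = V / A = 16.5 mm.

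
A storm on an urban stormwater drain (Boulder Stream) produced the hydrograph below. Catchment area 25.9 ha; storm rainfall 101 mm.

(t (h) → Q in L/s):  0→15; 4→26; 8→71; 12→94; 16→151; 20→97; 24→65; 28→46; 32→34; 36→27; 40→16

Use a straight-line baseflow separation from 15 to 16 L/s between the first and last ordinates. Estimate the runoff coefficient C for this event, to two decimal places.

ΣQ_DR = 471.5 L/s; V = ΣQ_DR·Δt = 6.790 × 10^6 L.
Runoff depth d = V / A = 26.21 mm.
C = d / P = 26.21 / 101 = 0.26.

C ≈ 0.26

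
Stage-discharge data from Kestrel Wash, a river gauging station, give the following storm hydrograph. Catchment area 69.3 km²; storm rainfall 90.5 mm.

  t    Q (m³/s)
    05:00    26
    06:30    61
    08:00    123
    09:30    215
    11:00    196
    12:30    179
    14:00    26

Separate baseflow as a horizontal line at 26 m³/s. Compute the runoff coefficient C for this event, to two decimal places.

C ≈ 0.55

ΣQ_DR = 644.0 m³/s; V = ΣQ_DR·Δt = 3.478 × 10^6 m³.
Runoff depth d = V / A = 50.18 mm.
C = d / P = 50.18 / 90.5 = 0.55.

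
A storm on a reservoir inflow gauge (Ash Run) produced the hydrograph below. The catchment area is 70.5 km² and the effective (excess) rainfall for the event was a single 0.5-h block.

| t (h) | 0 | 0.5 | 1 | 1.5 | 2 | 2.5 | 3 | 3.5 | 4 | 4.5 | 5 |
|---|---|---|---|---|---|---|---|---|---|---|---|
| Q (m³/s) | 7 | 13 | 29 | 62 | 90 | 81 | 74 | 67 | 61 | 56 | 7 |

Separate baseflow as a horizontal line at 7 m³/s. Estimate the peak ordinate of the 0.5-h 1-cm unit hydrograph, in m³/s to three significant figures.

Direct runoff: 0.0, 6.0, 22.0, 55.0, 83.0, 74.0, 67.0, 60.0, 54.0, 49.0, 0.0 m³/s; ΣQ_DR = 470.0 m³/s, peak = 83.0 m³/s.
Runoff depth d = ΣQ_DR·Δt / A = 470.0 × 1800 / (70.5 km²) = 12.00 mm.
The 1-cm UH is the DRH scaled by (10 mm)/d, so U_p = 83.0 × 10/12.00 = 69.2 m³/s.

U_p ≈ 69.2 m³/s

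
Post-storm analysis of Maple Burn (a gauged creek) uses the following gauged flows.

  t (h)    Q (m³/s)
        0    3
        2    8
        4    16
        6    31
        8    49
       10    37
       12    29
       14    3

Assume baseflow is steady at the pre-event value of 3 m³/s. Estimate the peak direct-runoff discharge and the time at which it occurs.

Q_p = 46.0 m³/s at t = 8 h

Subtracting baseflow gives direct-runoff ordinates: 0.0, 5.0, 13.0, 28.0, 46.0, 34.0, 26.0, 0.0 m³/s.
The maximum is 46.0 m³/s, occurring at the reading for t = 8 h.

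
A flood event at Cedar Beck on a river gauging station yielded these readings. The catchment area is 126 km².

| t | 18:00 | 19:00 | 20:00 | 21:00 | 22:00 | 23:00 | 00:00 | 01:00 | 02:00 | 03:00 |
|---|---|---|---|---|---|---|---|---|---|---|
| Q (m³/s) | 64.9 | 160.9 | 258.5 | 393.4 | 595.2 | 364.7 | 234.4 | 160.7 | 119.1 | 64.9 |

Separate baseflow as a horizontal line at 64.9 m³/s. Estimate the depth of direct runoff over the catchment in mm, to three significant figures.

d ≈ 50.5 mm

Direct runoff: 0.0, 96.0, 193.6, 328.5, 530.3, 299.8, 169.5, 95.8, 54.2, 0.0 m³/s; ΣQ_DR = 1768 m³/s.
V = ΣQ_DR · Δt = 1768 × 3600 s = 6.364 × 10^6 m³.
Over A = 126 km², depth = V / A = 50.5 mm.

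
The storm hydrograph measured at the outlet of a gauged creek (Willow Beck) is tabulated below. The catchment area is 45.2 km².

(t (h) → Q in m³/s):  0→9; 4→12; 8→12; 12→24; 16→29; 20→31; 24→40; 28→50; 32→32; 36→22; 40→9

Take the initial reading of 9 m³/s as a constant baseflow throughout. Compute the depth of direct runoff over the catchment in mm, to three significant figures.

Direct runoff: 0.0, 3.0, 3.0, 15.0, 20.0, 22.0, 31.0, 41.0, 23.0, 13.0, 0.0 m³/s; ΣQ_DR = 171.0 m³/s.
V = ΣQ_DR · Δt = 171.0 × 14400 s = 2.462 × 10^6 m³.
Over A = 45.2 km², depth = V / A = 54.5 mm.

d ≈ 54.5 mm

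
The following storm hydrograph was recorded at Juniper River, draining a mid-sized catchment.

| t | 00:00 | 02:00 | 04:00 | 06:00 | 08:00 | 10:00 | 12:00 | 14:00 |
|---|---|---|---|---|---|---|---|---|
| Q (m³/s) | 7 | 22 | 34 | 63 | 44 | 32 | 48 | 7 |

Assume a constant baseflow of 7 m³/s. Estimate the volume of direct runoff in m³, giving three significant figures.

V ≈ 1.45 × 10^6 m³

Direct-runoff ordinates (Q − Q_b): 0.0, 15.0, 27.0, 56.0, 37.0, 25.0, 41.0, 0.0 m³/s.
ΣQ_DR = 201.0 m³/s.
With Δt = 2 h = 7200 s, V = ΣQ_DR · Δt = 201.0 × 7200 = 1.45 × 10^6 m³.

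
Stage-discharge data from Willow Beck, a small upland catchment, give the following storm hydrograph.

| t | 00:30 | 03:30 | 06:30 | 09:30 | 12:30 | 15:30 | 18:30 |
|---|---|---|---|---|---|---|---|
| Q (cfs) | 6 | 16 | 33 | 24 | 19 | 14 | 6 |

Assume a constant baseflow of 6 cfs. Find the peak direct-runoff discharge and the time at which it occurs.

Q_p = 27.0 cfs at t = 06:30

Subtracting baseflow gives direct-runoff ordinates: 0.0, 10.0, 27.0, 18.0, 13.0, 8.0, 0.0 cfs.
The maximum is 27.0 cfs, occurring at the reading for t = 06:30.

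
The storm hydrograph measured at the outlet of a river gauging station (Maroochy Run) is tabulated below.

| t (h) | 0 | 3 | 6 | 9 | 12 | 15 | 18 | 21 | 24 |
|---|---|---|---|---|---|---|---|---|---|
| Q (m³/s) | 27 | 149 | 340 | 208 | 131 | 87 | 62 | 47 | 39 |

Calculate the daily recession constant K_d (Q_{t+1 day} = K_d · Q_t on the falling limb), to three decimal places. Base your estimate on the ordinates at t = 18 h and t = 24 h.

K_d ≈ 0.157

Between t = 18 h and t = 24 h the flow falls from 62 to 39 m³/s over 2×3 h = 6 h.
Per-interval ratio K = (39/62)^(1/2) = 0.7931; K_d = K^(24/3) = 0.157.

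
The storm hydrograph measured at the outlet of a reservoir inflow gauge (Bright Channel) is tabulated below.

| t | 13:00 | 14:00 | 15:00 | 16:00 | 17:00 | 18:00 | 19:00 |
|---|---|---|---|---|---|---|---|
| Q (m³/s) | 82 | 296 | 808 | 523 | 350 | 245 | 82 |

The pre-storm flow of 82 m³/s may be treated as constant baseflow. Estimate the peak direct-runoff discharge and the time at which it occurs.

Subtracting baseflow gives direct-runoff ordinates: 0.0, 214.0, 726.0, 441.0, 268.0, 163.0, 0.0 m³/s.
The maximum is 726.0 m³/s, occurring at the reading for t = 15:00.

Q_p = 726.0 m³/s at t = 15:00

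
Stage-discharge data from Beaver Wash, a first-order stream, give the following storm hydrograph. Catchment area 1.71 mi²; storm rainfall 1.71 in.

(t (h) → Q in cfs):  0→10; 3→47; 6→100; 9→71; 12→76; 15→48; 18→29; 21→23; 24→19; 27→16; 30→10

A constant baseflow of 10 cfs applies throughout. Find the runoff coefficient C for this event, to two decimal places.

C ≈ 0.54

ΣQ_DR = 339.0 cfs; V = ΣQ_DR·Δt = 3.661 × 10^6 ft³.
Runoff depth d = V / A = 0.9216 in.
C = d / P = 0.9216 / 1.71 = 0.54.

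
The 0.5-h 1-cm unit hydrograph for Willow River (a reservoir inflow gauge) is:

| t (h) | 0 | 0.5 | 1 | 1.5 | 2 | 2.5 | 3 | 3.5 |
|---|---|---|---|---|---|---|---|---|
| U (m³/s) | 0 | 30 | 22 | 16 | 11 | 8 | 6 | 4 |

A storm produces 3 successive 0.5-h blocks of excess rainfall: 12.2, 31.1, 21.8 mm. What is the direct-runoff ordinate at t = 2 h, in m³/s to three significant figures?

Q ≈ 111 m³/s

By discrete convolution, Q_j = Σ (P_i / 10 mm) · U_{j−i}.
At t = 2 h (j=4): Q = (12.2/10)·11 + (31.1/10)·16 + (21.8/10)·22 = 111 m³/s.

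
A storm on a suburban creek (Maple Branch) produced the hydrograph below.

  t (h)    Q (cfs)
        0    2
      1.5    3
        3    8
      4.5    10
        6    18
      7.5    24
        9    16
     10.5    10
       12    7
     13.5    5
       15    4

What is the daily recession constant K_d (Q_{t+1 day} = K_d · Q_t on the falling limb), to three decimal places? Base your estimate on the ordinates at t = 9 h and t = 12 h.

Between t = 9 h and t = 12 h the flow falls from 16 to 7 cfs over 2×1.5 h = 3 h.
Per-interval ratio K = (7/16)^(1/2) = 0.6614; K_d = K^(24/1.5) = 0.001.

K_d ≈ 0.001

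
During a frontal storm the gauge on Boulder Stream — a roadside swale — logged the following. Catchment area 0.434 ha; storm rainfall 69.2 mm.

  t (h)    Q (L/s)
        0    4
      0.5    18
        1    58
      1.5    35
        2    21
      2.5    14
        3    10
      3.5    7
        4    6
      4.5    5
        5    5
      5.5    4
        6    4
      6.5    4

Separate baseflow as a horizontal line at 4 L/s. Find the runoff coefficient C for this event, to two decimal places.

C ≈ 0.83

ΣQ_DR = 139.0 L/s; V = ΣQ_DR·Δt = 2.502 × 10^5 L.
Runoff depth d = V / A = 57.65 mm.
C = d / P = 57.65 / 69.2 = 0.83.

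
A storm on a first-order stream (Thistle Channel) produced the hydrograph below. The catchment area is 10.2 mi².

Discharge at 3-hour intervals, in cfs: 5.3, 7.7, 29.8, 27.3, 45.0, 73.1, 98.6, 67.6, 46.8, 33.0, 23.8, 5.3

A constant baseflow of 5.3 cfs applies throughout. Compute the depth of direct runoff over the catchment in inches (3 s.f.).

Direct runoff: 0.0, 2.4, 24.5, 22.0, 39.7, 67.8, 93.3, 62.3, 41.5, 27.7, 18.5, 0.0 cfs; ΣQ_DR = 399.7 cfs.
V = ΣQ_DR · Δt = 399.7 × 10800 s = 4.317 × 10^6 ft³.
Over A = 10.2 mi², depth = V / A = 0.182 in.

d ≈ 0.182 in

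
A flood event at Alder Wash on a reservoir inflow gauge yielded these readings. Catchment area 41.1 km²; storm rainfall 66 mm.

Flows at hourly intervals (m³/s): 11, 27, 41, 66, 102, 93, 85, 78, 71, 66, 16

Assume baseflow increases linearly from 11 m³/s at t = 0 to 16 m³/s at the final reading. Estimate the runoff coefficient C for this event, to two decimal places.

C ≈ 0.67

ΣQ_DR = 507.5 m³/s; V = ΣQ_DR·Δt = 1.827 × 10^6 m³.
Runoff depth d = V / A = 44.45 mm.
C = d / P = 44.45 / 66 = 0.67.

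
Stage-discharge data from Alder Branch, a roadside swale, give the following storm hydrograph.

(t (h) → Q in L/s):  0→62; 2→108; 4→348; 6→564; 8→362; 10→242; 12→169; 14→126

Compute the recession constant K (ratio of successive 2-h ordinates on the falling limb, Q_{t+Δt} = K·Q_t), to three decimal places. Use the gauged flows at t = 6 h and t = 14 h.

K ≈ 0.688

Using the recession-limb readings at t = 6 h and t = 14 h: Q falls from 564 to 126 L/s over 4 intervals.
K = (Q₂/Q₁)^(1/4) = (126/564)^(1/4) = 0.688.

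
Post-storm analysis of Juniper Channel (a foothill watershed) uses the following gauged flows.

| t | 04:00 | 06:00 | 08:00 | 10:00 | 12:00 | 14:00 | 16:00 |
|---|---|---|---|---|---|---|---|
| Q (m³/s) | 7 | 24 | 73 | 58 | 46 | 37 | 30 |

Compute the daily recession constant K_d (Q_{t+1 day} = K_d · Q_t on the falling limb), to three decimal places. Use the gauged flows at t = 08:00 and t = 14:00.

Between t = 08:00 and t = 14:00 the flow falls from 73 to 37 m³/s over 3×2 h = 6 h.
Per-interval ratio K = (37/73)^(1/3) = 0.7973; K_d = K^(24/2) = 0.066.

K_d ≈ 0.066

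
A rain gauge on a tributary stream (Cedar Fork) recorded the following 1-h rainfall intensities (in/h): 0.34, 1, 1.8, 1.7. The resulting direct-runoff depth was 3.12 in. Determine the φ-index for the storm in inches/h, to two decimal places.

Only the 3 blocks with intensity above φ contribute runoff: 1, 1.8, 1.7 in/h.
Σ(I−φ)·Δt = d  ⇒  (1+1.8+1.7 − 3φ)·1 = 3.12
φ = (4.500 − 3.12/1) / 3 = 0.46 in/h.

φ ≈ 0.46 in/h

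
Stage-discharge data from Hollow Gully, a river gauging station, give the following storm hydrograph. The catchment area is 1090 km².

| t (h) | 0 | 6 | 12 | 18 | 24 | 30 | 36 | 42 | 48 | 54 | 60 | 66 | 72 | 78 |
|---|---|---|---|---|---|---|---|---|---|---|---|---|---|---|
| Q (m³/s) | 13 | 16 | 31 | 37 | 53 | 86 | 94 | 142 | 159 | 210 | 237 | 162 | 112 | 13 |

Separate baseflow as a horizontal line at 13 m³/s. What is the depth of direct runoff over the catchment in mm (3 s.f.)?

d ≈ 23.4 mm

Direct runoff: 0.0, 3.0, 18.0, 24.0, 40.0, 73.0, 81.0, 129.0, 146.0, 197.0, 224.0, 149.0, 99.0, 0.0 m³/s; ΣQ_DR = 1183 m³/s.
V = ΣQ_DR · Δt = 1183 × 21600 s = 2.555 × 10^7 m³.
Over A = 1090 km², depth = V / A = 23.4 mm.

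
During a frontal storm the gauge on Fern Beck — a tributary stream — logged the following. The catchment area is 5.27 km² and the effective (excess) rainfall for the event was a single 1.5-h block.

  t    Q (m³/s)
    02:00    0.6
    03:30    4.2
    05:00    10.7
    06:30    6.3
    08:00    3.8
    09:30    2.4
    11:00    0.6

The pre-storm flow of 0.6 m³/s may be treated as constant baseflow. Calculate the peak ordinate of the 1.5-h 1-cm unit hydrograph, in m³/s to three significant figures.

U_p ≈ 4.04 m³/s

Direct runoff: 0.0, 3.6, 10.1, 5.7, 3.2, 1.8, 0.0 m³/s; ΣQ_DR = 24.40 m³/s, peak = 10.1 m³/s.
Runoff depth d = ΣQ_DR·Δt / A = 24.40 × 5400 / (5.27 km²) = 25.00 mm.
The 1-cm UH is the DRH scaled by (10 mm)/d, so U_p = 10.1 × 10/25.00 = 4.04 m³/s.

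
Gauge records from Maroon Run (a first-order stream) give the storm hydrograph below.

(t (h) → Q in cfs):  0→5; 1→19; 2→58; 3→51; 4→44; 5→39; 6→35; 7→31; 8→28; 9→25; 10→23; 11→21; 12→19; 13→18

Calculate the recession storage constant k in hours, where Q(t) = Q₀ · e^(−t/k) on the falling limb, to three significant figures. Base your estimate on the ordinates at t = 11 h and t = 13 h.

k ≈ 13.0 h

On the falling limb, Q drops from 21 to 18 cfs between t = 11 h and t = 13 h (Δt = 2 h).
k = −Δt / ln(Q₂/Q₁) = −2 / ln(18/21) = 13.0 h.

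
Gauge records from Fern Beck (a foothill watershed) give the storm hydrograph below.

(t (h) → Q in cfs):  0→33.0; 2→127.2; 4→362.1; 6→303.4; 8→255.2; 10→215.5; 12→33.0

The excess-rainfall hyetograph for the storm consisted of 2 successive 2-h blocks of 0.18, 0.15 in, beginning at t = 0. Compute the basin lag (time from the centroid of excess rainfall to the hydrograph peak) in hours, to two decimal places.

Centroid of excess rainfall: t_c = Σ P_i·t̄_i / ΣP_i = 1.9091 h (block centres at 1, 3 h).
Hydrograph peak occurs at t = 4 h, so basin lag t_L = 4 − 1.9091 = 2.09 h.

t_L ≈ 2.09 h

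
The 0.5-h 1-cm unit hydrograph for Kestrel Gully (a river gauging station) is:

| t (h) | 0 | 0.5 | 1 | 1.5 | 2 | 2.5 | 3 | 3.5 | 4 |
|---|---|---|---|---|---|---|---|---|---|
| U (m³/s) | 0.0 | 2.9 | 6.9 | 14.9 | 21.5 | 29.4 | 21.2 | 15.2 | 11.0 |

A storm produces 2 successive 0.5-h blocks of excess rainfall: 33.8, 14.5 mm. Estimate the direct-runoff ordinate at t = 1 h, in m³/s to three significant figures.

Q ≈ 27.5 m³/s

By discrete convolution, Q_j = Σ (P_i / 10 mm) · U_{j−i}.
At t = 1 h (j=2): Q = (33.8/10)·6.9 + (14.5/10)·2.9 = 27.5 m³/s.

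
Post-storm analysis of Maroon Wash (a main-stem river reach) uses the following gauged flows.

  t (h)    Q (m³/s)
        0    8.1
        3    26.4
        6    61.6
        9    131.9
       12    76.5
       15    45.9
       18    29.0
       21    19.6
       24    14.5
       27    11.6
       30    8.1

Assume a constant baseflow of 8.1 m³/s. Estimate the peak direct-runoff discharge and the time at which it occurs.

Subtracting baseflow gives direct-runoff ordinates: 0.0, 18.3, 53.5, 123.8, 68.4, 37.8, 20.9, 11.5, 6.4, 3.5, 0.0 m³/s.
The maximum is 123.8 m³/s, occurring at the reading for t = 9 h.

Q_p = 123.8 m³/s at t = 9 h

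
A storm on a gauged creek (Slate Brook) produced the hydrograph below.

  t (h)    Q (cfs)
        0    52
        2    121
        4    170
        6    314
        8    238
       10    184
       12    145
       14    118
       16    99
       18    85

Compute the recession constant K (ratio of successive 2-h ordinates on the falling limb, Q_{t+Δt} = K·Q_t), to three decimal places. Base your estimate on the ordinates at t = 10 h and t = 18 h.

K ≈ 0.824

Using the recession-limb readings at t = 10 h and t = 18 h: Q falls from 184 to 85 cfs over 4 intervals.
K = (Q₂/Q₁)^(1/4) = (85/184)^(1/4) = 0.824.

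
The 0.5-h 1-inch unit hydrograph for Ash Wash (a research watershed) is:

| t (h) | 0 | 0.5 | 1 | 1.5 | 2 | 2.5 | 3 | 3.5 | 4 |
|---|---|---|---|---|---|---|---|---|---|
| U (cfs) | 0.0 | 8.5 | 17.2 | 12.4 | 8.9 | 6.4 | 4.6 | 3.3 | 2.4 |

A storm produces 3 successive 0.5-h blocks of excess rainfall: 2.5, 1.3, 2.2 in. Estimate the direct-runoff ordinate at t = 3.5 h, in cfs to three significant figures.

Q ≈ 28.3 cfs

By discrete convolution, Q_j = Σ (P_i / 1 in) · U_{j−i}.
At t = 3.5 h (j=7): Q = (2.5/1)·3.3 + (1.3/1)·4.6 + (2.2/1)·6.4 = 28.3 cfs.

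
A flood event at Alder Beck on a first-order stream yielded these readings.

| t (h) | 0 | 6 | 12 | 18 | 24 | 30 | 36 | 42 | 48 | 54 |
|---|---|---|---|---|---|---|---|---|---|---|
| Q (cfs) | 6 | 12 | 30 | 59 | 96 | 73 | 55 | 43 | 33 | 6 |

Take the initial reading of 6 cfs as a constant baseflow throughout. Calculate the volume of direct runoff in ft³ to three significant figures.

V ≈ 7.62 × 10^6 ft³

Direct-runoff ordinates (Q − Q_b): 0.0, 6.0, 24.0, 53.0, 90.0, 67.0, 49.0, 37.0, 27.0, 0.0 cfs.
ΣQ_DR = 353.0 cfs.
With Δt = 6 h = 21600 s, V = ΣQ_DR · Δt = 353.0 × 21600 = 7.62 × 10^6 ft³.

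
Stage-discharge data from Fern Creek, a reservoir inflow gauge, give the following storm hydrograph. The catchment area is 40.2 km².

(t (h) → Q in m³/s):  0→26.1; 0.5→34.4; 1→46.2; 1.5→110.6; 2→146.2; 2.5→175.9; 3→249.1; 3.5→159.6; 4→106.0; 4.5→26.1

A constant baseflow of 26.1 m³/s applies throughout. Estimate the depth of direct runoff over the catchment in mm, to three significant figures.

Direct runoff: 0.0, 8.3, 20.1, 84.5, 120.1, 149.8, 223.0, 133.5, 79.9, 0.0 m³/s; ΣQ_DR = 819.2 m³/s.
V = ΣQ_DR · Δt = 819.2 × 1800 s = 1.475 × 10^6 m³.
Over A = 40.2 km², depth = V / A = 36.7 mm.

d ≈ 36.7 mm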